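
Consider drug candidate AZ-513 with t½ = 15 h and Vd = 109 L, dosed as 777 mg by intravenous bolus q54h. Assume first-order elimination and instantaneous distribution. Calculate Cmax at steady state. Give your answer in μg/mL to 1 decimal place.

τ/t½ = 54/15 ≈ 3.6, so fraction remaining f = (1/2)^(54/15) ≈ 0.0825.
Accumulation ratio R = 1/(1 − f) ≈ 1/0.9175 ≈ 1.0899.
Each bolus raises the concentration by D/Vd = 777/109 ≈ 7.128 μg/mL.
Cmax,ss = C₀/(1 − f) ≈ 7.128/0.9175 ≈ 7.769 μg/mL.

7.8 μg/mL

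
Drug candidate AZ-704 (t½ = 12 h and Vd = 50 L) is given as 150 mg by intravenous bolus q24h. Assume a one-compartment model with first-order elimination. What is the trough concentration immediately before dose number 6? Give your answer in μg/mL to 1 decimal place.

1.0 μg/mL

f = (1/2)^(τ/t½) = (1/2)^(24/12) ≈ 0.2500.
C₀ = D/Vd = 150/50 ≈ 3.000 μg/mL.
Before the 6th dose, 5 doses have been given. Superposition: Cmin = C₀·(f + f² + … + f^5).
≈ 3.000 × (0.2500 + 0.0625 + 0.0156 + 0.0039 + 0.0010) ≈ 3.000 × 0.3330 ≈ 0.999 μg/mL.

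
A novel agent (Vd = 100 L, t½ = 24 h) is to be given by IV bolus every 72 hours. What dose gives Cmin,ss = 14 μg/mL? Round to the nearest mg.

9800 mg

τ/t½ = 72/24 ≈ 3, so f = (1/2)^(72/24) ≈ 0.125000.
Cmin,ss = (D/Vd)·f/(1−f), so D = Cmin,ss·Vd·(1−f)/f.
D = 14 × 100 × (1−f)/f ≈ 14 × 100 × 7.00000 ≈ 9800.00 mg.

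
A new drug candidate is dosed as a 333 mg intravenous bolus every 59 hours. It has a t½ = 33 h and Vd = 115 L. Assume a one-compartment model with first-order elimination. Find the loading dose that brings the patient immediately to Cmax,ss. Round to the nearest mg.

469 mg

f = (1/2)^(59/33) ≈ 0.289598; accumulation ratio R = 1/(1−f) ≈ 1.40765.
Loading dose to hit Cmax,ss on first dose: D_load = D_maint·R ≈ 333 × 1.40765 ≈ 468.75 mg.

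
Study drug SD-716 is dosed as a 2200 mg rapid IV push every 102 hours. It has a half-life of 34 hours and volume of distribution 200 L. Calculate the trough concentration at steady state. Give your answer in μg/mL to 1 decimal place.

1.6 μg/mL

τ = 102 h = 3 half-lives, so f = (1/2)^3 = 0.125.
At steady state, R = 1/(1 − 0.125) = 8/7.
Single-dose peak C₀ = D/Vd = 2200/200 = 11 μg/mL.
Steady-state peak Cmax,ss = C₀·R = 11 × 8/7 ≈ 12.571 μg/mL.
Steady-state trough Cmin,ss = Cmax,ss·f ≈ 12.571 × 0.125 ≈ 1.571 μg/mL.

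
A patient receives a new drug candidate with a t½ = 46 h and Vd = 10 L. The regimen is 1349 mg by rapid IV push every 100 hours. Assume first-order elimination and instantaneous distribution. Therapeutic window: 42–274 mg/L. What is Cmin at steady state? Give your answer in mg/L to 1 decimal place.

38.4 mg/L

k = ln2/t½ = ln2/46 ≈ 0.015068 h⁻¹; fraction remaining f = e^(−kτ) = e^(−0.015068×100) ≈ 0.2216.
Accumulation ratio R = 1/(1 − f) ≈ 1/0.7784 ≈ 1.2847.
Each bolus raises the concentration by D/Vd = 1349/10 ≈ 134.900 mg/L.
Cmax,ss = C₀/(1 − f) ≈ 134.900/0.7784 ≈ 173.304 mg/L.
One interval later, Cmin,ss = Cmax,ss·e^(−kτ) ≈ 173.304 × 0.2216 ≈ 38.404 mg/L.
Trough 38.4 mg/L vs MEC 42 mg/L: subtherapeutic.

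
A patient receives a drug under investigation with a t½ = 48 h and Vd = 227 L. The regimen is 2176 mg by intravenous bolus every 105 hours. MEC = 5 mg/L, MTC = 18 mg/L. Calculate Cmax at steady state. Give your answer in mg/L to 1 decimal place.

Over one 105-h interval, 105/48 ≈ 2.1875 half-lives elapse, leaving f ≈ 0.2195 of each dose.
Accumulation ratio R = 1/(1 − f) ≈ 1/0.7805 ≈ 1.2812.
Single-dose peak C₀ = D/Vd = 2176/227 ≈ 9.586 mg/L.
Steady-state peak Cmax,ss = C₀·R ≈ 9.586 × 1.2812 ≈ 12.282 mg/L.
Peak 12.3 mg/L vs MTC 18 mg/L: below toxic threshold.

12.3 mg/L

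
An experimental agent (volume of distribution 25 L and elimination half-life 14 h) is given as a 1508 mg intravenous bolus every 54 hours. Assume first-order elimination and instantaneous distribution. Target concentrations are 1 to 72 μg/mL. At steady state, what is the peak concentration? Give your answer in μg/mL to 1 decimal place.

τ/t½ = 54/14 ≈ 3.8571, so fraction remaining f = (1/2)^(54/14) ≈ 0.0690.
Accumulation ratio R = 1/(1 − f) ≈ 1/0.9310 ≈ 1.0741.
Single-dose peak C₀ = D/Vd = 1508/25 ≈ 60.320 μg/mL.
Steady-state peak Cmax,ss = C₀·R ≈ 60.320 × 1.0741 ≈ 64.790 μg/mL.
Peak 64.8 μg/mL vs MTC 72 μg/mL: below toxic threshold.

64.8 μg/mL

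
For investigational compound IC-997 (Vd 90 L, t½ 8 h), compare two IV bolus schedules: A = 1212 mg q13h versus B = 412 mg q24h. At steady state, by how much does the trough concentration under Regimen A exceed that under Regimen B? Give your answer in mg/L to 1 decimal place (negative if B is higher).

5.8 mg/L

Regimen A: f = (1/2)^(13/8) ≈ 0.3242; Cmin,ss = (1212/90)·f/(1−f) ≈ 6.460 mg/L.
Regimen B: f = (1/2)^(24/8) ≈ 0.1250; Cmin,ss = (412/90)·f/(1−f) ≈ 0.654 mg/L.
Difference ≈ 6.460 − 0.654 ≈ 5.806 mg/L.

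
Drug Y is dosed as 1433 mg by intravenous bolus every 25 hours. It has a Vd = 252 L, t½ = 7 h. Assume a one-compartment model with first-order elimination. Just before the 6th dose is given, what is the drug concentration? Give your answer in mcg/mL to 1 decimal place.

0.5 mcg/mL

f = (1/2)^(τ/t½) = (1/2)^(25/7) ≈ 0.0841.
C₀ = D/Vd = 1433/252 ≈ 5.687 mcg/mL.
Before the 6th dose, 5 doses have been given. Superposition: Cmin = C₀·(f + f² + … + f^5).
≈ 5.687 × (0.0841 + 0.0071 + 0.0006 + 0.0001 + 0.0000) ≈ 5.687 × 0.0919 ≈ 0.523 mcg/mL.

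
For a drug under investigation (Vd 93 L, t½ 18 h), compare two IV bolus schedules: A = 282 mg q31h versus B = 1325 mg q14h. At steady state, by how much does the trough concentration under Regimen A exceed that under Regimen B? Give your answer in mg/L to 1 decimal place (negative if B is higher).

-18.6 mg/L

Regimen A: f = (1/2)^(31/18) ≈ 0.3031; Cmin,ss = (282/93)·f/(1−f) ≈ 1.319 mg/L.
Regimen B: f = (1/2)^(14/18) ≈ 0.5833; Cmin,ss = (1325/93)·f/(1−f) ≈ 19.944 mg/L.
Difference ≈ 1.319 − 19.944 ≈ -18.625 mg/L.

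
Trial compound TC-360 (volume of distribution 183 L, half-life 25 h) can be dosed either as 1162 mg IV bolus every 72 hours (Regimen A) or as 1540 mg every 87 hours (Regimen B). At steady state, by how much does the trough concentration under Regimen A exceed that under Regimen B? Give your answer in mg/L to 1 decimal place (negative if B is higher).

0.2 mg/L

Regimen A: f = (1/2)^(72/25) ≈ 0.1358; Cmin,ss = (1162/183)·f/(1−f) ≈ 0.998 mg/L.
Regimen B: f = (1/2)^(87/25) ≈ 0.0896; Cmin,ss = (1540/183)·f/(1−f) ≈ 0.828 mg/L.
Difference ≈ 0.998 − 0.828 ≈ 0.170 mg/L.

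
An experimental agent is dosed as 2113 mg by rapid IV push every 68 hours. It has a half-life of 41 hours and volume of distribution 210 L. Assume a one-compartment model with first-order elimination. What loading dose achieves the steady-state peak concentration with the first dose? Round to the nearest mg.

3093 mg

f = (1/2)^(68/41) ≈ 0.316760; accumulation ratio R = 1/(1−f) ≈ 1.46361.
Loading dose to hit Cmax,ss on first dose: D_load = D_maint·R ≈ 2113 × 1.46361 ≈ 3092.61 mg.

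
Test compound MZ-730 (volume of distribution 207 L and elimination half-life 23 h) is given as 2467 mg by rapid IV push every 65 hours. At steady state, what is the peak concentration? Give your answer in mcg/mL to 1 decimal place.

Over one 65-h interval, 65/23 ≈ 2.8261 half-lives elapse, leaving f ≈ 0.1410 of each dose.
At steady state, accumulation factor R = 1/(1 − e^(−kτ)) ≈ 1.1641.
Single-dose peak C₀ = D/Vd = 2467/207 ≈ 11.918 mcg/mL.
Cmax,ss = C₀/(1 − f) ≈ 11.918/0.8590 ≈ 13.874 mcg/mL.

13.9 mcg/mL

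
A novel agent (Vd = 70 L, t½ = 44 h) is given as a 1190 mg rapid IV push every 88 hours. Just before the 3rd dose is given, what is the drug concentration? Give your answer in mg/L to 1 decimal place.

5.3 mg/L

f = (1/2)^(τ/t½) = (1/2)^(88/44) ≈ 0.2500.
C₀ = D/Vd = 1190/70 ≈ 17.000 mg/L.
Before the 3rd dose, 2 doses have been given. Superposition: Cmin = C₀·(f + f²).
≈ 17.000 × (0.2500 + 0.0625) ≈ 17.000 × 0.3125 ≈ 5.312 mg/L.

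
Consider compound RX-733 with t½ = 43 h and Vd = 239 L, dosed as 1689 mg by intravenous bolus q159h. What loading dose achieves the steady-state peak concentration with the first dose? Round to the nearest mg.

1830 mg

f = (1/2)^(159/43) ≈ 0.077071; accumulation ratio R = 1/(1−f) ≈ 1.08351.
Loading dose to hit Cmax,ss on first dose: D_load = D_maint·R ≈ 1689 × 1.08351 ≈ 1830.05 mg.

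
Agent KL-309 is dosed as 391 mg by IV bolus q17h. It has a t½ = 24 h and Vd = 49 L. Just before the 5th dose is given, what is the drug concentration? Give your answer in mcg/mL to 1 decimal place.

f = (1/2)^(τ/t½) = (1/2)^(17/24) ≈ 0.6120.
C₀ = D/Vd = 391/49 ≈ 7.980 mcg/mL.
Before the 5th dose, 4 doses have been given. Superposition: Cmin = C₀·(f + f² + … + f^4).
≈ 7.980 × (0.6120 + 0.3745 + 0.2292 + 0.1403) ≈ 7.980 × 1.3560 ≈ 10.821 mcg/mL.

10.8 mcg/mL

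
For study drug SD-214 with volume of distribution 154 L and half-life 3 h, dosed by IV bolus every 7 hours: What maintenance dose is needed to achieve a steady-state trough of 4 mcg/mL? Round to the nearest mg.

2488 mg

τ/t½ = 7/3 ≈ 2.3333, so f = (1/2)^(7/3) ≈ 0.198425.
Cmin,ss = (D/Vd)·f/(1−f), so D = Cmin,ss·Vd·(1−f)/f.
D = 4 × 154 × (1−f)/f ≈ 4 × 154 × 4.03969 ≈ 2488.45 mg.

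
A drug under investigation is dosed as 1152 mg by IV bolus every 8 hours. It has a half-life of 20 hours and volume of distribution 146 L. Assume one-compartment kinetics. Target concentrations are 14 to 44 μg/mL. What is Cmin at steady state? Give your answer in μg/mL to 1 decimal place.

τ/t½ = 8/20 ≈ 0.4, so fraction remaining f = (1/2)^(8/20) ≈ 0.7579.
At steady state, accumulation factor R = 1/(1 − e^(−kτ)) ≈ 4.1305.
Single-dose peak C₀ = D/Vd = 1152/146 ≈ 7.890 μg/mL.
Cmax,ss = C₀/(1 − f) ≈ 7.890/0.2421 ≈ 32.590 μg/mL.
Steady-state trough Cmin,ss = Cmax,ss·f ≈ 32.590 × 0.7579 ≈ 24.700 μg/mL.
Trough 24.7 μg/mL vs MEC 14 μg/mL: adequate.

24.7 μg/mL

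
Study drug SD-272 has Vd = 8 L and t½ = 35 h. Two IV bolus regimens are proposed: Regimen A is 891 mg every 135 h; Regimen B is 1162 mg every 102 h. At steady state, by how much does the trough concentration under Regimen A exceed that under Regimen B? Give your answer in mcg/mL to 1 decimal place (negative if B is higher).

-14.0 mcg/mL

Regimen A: f = (1/2)^(135/35) ≈ 0.0690; Cmin,ss = (891/8)·f/(1−f) ≈ 8.254 mcg/mL.
Regimen B: f = (1/2)^(102/35) ≈ 0.1327; Cmin,ss = (1162/8)·f/(1−f) ≈ 22.224 mcg/mL.
Difference ≈ 8.254 − 22.224 ≈ -13.970 mcg/mL.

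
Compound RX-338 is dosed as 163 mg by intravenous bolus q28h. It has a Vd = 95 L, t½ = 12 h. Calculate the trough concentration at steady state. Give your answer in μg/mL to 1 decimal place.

k = ln2/t½ = ln2/12 ≈ 0.057762 h⁻¹; fraction remaining f = e^(−kτ) = e^(−0.057762×28) ≈ 0.1984.
Single-dose peak C₀ = D/Vd = 163/95 ≈ 1.716 μg/mL.
Steady-state trough Cmin,ss = C₀·f/(1−f) ≈ 1.716 × 0.1984/0.8016 ≈ 0.425 μg/mL.

0.4 μg/mL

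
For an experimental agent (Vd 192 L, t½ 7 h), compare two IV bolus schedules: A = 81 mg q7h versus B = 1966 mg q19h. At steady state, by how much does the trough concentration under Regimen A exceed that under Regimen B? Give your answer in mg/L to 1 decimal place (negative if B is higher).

-1.4 mg/L

Regimen A: f = (1/2)^(7/7) ≈ 0.5000; Cmin,ss = (81/192)·f/(1−f) ≈ 0.422 mg/L.
Regimen B: f = (1/2)^(19/7) ≈ 0.1524; Cmin,ss = (1966/192)·f/(1−f) ≈ 1.841 mg/L.
Difference ≈ 0.422 − 1.841 ≈ -1.419 mg/L.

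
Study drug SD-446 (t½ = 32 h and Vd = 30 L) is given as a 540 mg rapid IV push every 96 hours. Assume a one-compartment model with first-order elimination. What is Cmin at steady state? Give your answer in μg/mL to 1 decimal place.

τ = 96 h = 3 half-lives, so f = (1/2)^3 = 0.125.
Accumulation ratio R = 1/(1 − f) = 1/0.875 = 8/7.
Single-dose peak C₀ = D/Vd = 540/30 = 18 μg/mL.
Steady-state peak Cmax,ss = C₀·R = 18 × 8/7 ≈ 20.571 μg/mL.
Steady-state trough Cmin,ss = Cmax,ss·f ≈ 20.571 × 0.125 ≈ 2.571 μg/mL.

2.6 μg/mL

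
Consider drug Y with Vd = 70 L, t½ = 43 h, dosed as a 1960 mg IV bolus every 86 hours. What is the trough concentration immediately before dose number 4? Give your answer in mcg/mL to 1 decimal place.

9.2 mcg/mL

f = (1/2)^(τ/t½) = (1/2)^(86/43) ≈ 0.2500.
C₀ = D/Vd = 1960/70 ≈ 28.000 mcg/mL.
Before the 4th dose, 3 doses have been given. Superposition: Cmin = C₀·(f + f² + … + f^3).
≈ 28.000 × (0.2500 + 0.0625 + 0.0156) ≈ 28.000 × 0.3281 ≈ 9.187 mcg/mL.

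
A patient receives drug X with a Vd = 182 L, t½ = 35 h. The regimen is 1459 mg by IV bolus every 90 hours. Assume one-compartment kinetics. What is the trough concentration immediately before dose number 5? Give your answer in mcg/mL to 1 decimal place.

1.6 mcg/mL

f = (1/2)^(τ/t½) = (1/2)^(90/35) ≈ 0.1682.
C₀ = D/Vd = 1459/182 ≈ 8.016 mcg/mL.
Before the 5th dose, 4 doses have been given. Superposition: Cmin = C₀·(f + f² + … + f^4).
≈ 8.016 × (0.1682 + 0.0283 + 0.0048 + 0.0008) ≈ 8.016 × 0.2021 ≈ 1.620 mcg/mL.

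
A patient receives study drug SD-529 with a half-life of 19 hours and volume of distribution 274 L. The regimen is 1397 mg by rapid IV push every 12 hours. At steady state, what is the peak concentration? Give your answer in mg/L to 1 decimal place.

k = ln2/t½ = ln2/19 ≈ 0.036481 h⁻¹; fraction remaining f = e^(−kτ) = e^(−0.036481×12) ≈ 0.6455.
Accumulation ratio R = 1/(1 − f) ≈ 1/0.3545 ≈ 2.8209.
Single-dose peak C₀ = D/Vd = 1397/274 ≈ 5.099 mg/L.
Steady-state peak Cmax,ss = C₀·R ≈ 5.099 × 2.8209 ≈ 14.384 mg/L.

14.4 mg/L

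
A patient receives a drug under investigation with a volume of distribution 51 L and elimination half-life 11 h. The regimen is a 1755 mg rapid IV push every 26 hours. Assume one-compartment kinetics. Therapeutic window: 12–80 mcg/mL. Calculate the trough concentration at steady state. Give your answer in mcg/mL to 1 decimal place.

8.3 mcg/mL

τ/t½ = 26/11 ≈ 2.3636, so fraction remaining f = (1/2)^(26/11) ≈ 0.1943.
At steady state, accumulation factor R = 1/(1 − e^(−kτ)) ≈ 1.2412.
Single-dose peak C₀ = D/Vd = 1755/51 ≈ 34.412 mcg/mL.
Cmax,ss = C₀/(1 − f) ≈ 34.412/0.8057 ≈ 42.711 mcg/mL.
Steady-state trough Cmin,ss = Cmax,ss·f ≈ 42.711 × 0.1943 ≈ 8.299 mcg/mL.
Trough 8.3 mcg/mL vs MEC 12 mcg/mL: subtherapeutic.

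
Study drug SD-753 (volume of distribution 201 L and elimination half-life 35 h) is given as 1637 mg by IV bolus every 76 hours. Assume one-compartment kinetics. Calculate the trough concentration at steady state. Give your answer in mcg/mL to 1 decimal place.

k = ln2/t½ = ln2/35 ≈ 0.019804 h⁻¹; fraction remaining f = e^(−kτ) = e^(−0.019804×76) ≈ 0.2220.
Single-dose peak C₀ = D/Vd = 1637/201 ≈ 8.144 mcg/mL.
Steady-state trough Cmin,ss = C₀·f/(1−f) ≈ 8.144 × 0.2220/0.7780 ≈ 2.324 mcg/mL.

2.3 mcg/mL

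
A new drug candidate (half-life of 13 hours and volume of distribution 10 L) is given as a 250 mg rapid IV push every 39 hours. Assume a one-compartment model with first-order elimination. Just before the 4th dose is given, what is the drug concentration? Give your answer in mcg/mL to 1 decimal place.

3.6 mcg/mL

f = (1/2)^(τ/t½) = (1/2)^(39/13) ≈ 0.1250.
C₀ = D/Vd = 250/10 ≈ 25.000 mcg/mL.
Before the 4th dose, 3 doses have been given. Superposition: Cmin = C₀·(f + f² + … + f^3).
≈ 25.000 × (0.1250 + 0.0156 + 0.0020) ≈ 25.000 × 0.1426 ≈ 3.565 mcg/mL.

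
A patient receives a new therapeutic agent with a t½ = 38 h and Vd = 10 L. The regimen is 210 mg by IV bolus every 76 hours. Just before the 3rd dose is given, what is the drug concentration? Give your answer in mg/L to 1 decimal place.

6.6 mg/L

f = (1/2)^(τ/t½) = (1/2)^(76/38) ≈ 0.2500.
C₀ = D/Vd = 210/10 ≈ 21.000 mg/L.
Before the 3rd dose, 2 doses have been given. Superposition: Cmin = C₀·(f + f²).
≈ 21.000 × (0.2500 + 0.0625) ≈ 21.000 × 0.3125 ≈ 6.562 mg/L.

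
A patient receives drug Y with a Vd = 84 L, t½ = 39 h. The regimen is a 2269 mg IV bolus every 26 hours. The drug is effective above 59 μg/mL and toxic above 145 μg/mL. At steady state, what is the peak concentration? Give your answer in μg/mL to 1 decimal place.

73.0 μg/mL

k = ln2/t½ = ln2/39 ≈ 0.017773 h⁻¹; fraction remaining f = e^(−kτ) = e^(−0.017773×26) ≈ 0.6300.
At steady state, accumulation factor R = 1/(1 − e^(−kτ)) ≈ 2.7027.
Single-dose peak C₀ = D/Vd = 2269/84 ≈ 27.012 μg/mL.
Steady-state peak Cmax,ss = C₀·R ≈ 27.012 × 2.7027 ≈ 73.005 μg/mL.
Peak 73.0 μg/mL vs MTC 145 μg/mL: below toxic threshold.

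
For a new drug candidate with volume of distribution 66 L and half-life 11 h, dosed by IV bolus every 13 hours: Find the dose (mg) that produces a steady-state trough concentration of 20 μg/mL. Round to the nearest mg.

1675 mg

τ/t½ = 13/11 ≈ 1.1818, so f = (1/2)^(13/11) ≈ 0.440796.
Cmin,ss = (D/Vd)·f/(1−f), so D = Cmin,ss·Vd·(1−f)/f.
D = 20 × 66 × (1−f)/f ≈ 20 × 66 × 1.26862 ≈ 1674.58 mg.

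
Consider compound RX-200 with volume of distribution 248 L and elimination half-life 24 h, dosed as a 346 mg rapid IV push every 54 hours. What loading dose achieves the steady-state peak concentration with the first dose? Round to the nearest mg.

438 mg

f = (1/2)^(54/24) ≈ 0.210224; accumulation ratio R = 1/(1−f) ≈ 1.26618.
Loading dose to hit Cmax,ss on first dose: D_load = D_maint·R ≈ 346 × 1.26618 ≈ 438.10 mg.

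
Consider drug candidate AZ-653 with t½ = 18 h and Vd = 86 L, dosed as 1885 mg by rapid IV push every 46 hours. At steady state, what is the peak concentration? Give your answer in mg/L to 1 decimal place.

26.4 mg/L

Over one 46-h interval, 46/18 ≈ 2.5556 half-lives elapse, leaving f ≈ 0.1701 of each dose.
At steady state, accumulation factor R = 1/(1 − e^(−kτ)) ≈ 1.2050.
Each bolus raises the concentration by D/Vd = 1885/86 ≈ 21.919 mg/L.
Steady-state peak Cmax,ss = C₀·R ≈ 21.919 × 1.2050 ≈ 26.412 mg/L.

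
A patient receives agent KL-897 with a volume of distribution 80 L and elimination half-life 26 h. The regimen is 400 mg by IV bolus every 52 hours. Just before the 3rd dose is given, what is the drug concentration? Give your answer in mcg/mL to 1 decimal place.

1.6 mcg/mL

f = (1/2)^(τ/t½) = (1/2)^(52/26) ≈ 0.2500.
C₀ = D/Vd = 400/80 ≈ 5.000 mcg/mL.
Before the 3rd dose, 2 doses have been given. Superposition: Cmin = C₀·(f + f²).
≈ 5.000 × (0.2500 + 0.0625) ≈ 5.000 × 0.3125 ≈ 1.562 mcg/mL.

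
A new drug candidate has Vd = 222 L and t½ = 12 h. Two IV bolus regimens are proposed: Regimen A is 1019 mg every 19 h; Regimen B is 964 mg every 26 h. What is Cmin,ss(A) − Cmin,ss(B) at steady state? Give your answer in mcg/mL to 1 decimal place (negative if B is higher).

Regimen A: f = (1/2)^(19/12) ≈ 0.3337; Cmin,ss = (1019/222)·f/(1−f) ≈ 2.299 mcg/mL.
Regimen B: f = (1/2)^(26/12) ≈ 0.2227; Cmin,ss = (964/222)·f/(1−f) ≈ 1.244 mcg/mL.
Difference ≈ 2.299 − 1.244 ≈ 1.055 mcg/mL.

1.1 mcg/mL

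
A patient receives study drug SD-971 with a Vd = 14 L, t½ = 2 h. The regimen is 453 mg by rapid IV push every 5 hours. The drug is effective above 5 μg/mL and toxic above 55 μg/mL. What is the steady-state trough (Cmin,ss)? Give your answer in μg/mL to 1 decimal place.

Over one 5-h interval, 5/2 ≈ 2.5 half-lives elapse, leaving f ≈ 0.1768 of each dose.
Each bolus raises the concentration by D/Vd = 453/14 ≈ 32.357 μg/mL.
Steady-state trough Cmin,ss = C₀·f/(1−f) ≈ 32.357 × 0.1768/0.8232 ≈ 6.949 μg/mL.
Trough 6.9 μg/mL vs MEC 5 μg/mL: adequate.

6.9 μg/mL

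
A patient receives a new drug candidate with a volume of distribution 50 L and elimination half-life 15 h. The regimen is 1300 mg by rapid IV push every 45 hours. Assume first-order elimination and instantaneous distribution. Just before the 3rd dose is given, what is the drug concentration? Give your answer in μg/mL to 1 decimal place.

f = (1/2)^(τ/t½) = (1/2)^(45/15) ≈ 0.1250.
C₀ = D/Vd = 1300/50 ≈ 26.000 μg/mL.
Before the 3rd dose, 2 doses have been given. Superposition: Cmin = C₀·(f + f²).
≈ 26.000 × (0.1250 + 0.0156) ≈ 26.000 × 0.1406 ≈ 3.656 μg/mL.

3.7 μg/mL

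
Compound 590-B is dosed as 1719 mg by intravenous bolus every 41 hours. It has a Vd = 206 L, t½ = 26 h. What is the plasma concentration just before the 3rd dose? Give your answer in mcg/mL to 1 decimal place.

f = (1/2)^(τ/t½) = (1/2)^(41/26) ≈ 0.3352.
C₀ = D/Vd = 1719/206 ≈ 8.345 mcg/mL.
Before the 3rd dose, 2 doses have been given. Superposition: Cmin = C₀·(f + f²).
≈ 8.345 × (0.3352 + 0.1124) ≈ 8.345 × 0.4476 ≈ 3.735 mcg/mL.

3.7 mcg/mL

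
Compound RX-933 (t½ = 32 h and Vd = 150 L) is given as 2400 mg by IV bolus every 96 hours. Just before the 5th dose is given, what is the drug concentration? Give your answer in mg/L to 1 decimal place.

f = (1/2)^(τ/t½) = (1/2)^(96/32) ≈ 0.1250.
C₀ = D/Vd = 2400/150 ≈ 16.000 mg/L.
Before the 5th dose, 4 doses have been given. Superposition: Cmin = C₀·(f + f² + … + f^4).
≈ 16.000 × (0.1250 + 0.0156 + 0.0020 + 0.0002) ≈ 16.000 × 0.1428 ≈ 2.285 mg/L.

2.3 mg/L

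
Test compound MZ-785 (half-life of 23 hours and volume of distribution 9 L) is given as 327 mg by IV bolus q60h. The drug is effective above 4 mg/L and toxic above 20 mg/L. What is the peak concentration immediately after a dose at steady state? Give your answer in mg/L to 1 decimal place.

k = ln2/t½ = ln2/23 ≈ 0.030137 h⁻¹; fraction remaining f = e^(−kτ) = e^(−0.030137×60) ≈ 0.1639.
Accumulation ratio R = 1/(1 − f) ≈ 1/0.8361 ≈ 1.1960.
Each bolus raises the concentration by D/Vd = 327/9 ≈ 36.333 mg/L.
Steady-state peak Cmax,ss = C₀·R ≈ 36.333 × 1.1960 ≈ 43.454 mg/L.
Peak 43.5 mg/L vs MTC 20 mg/L: exceeds toxic threshold.

43.5 mg/L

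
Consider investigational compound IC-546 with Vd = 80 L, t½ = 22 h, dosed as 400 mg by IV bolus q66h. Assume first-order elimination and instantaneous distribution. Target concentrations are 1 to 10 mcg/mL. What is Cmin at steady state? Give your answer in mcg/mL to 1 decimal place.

0.7 mcg/mL

τ = 66 h = 3 half-lives, so f = (1/2)^3 = 0.125.
Accumulation ratio R = 1/(1 − f) = 1/0.875 = 8/7.
Single-dose peak C₀ = D/Vd = 400/80 = 5 mcg/mL.
Steady-state peak Cmax,ss = C₀·R = 5 × 8/7 ≈ 5.714 mcg/mL.
Steady-state trough Cmin,ss = Cmax,ss·f ≈ 5.714 × 0.125 ≈ 0.714 mcg/mL.
Trough 0.7 mcg/mL vs MEC 1 mcg/mL: subtherapeutic.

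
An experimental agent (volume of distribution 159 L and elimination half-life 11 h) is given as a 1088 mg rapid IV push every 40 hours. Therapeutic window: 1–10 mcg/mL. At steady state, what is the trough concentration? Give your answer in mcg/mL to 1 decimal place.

0.6 mcg/mL

Over one 40-h interval, 40/11 ≈ 3.6364 half-lives elapse, leaving f ≈ 0.0804 of each dose.
Each bolus raises the concentration by D/Vd = 1088/159 ≈ 6.843 mcg/mL.
Steady-state trough Cmin,ss = C₀·f/(1−f) ≈ 6.843 × 0.0804/0.9196 ≈ 0.598 mcg/mL.
Trough 0.6 mcg/mL vs MEC 1 mcg/mL: subtherapeutic.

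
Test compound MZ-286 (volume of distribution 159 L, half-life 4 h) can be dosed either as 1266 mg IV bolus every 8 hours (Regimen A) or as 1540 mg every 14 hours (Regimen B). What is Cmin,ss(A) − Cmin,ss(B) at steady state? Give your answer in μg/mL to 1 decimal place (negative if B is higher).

1.7 μg/mL

Regimen A: f = (1/2)^(8/4) ≈ 0.2500; Cmin,ss = (1266/159)·f/(1−f) ≈ 2.654 μg/mL.
Regimen B: f = (1/2)^(14/4) ≈ 0.0884; Cmin,ss = (1540/159)·f/(1−f) ≈ 0.939 μg/mL.
Difference ≈ 2.654 − 0.939 ≈ 1.715 μg/mL.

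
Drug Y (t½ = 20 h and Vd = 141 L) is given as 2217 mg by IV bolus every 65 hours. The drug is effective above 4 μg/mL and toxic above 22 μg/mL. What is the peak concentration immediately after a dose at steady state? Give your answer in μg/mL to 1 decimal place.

τ/t½ = 65/20 ≈ 3.25, so fraction remaining f = (1/2)^(65/20) ≈ 0.1051.
At steady state, accumulation factor R = 1/(1 − e^(−kτ)) ≈ 1.1174.
Single-dose peak C₀ = D/Vd = 2217/141 ≈ 15.723 μg/mL.
Steady-state peak Cmax,ss = C₀·R ≈ 15.723 × 1.1174 ≈ 17.569 μg/mL.
Peak 17.6 μg/mL vs MTC 22 μg/mL: below toxic threshold.

17.6 μg/mL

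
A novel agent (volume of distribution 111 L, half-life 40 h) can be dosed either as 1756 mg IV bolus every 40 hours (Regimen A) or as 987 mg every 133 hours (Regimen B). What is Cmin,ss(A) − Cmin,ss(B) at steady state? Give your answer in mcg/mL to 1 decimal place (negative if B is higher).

Regimen A: f = (1/2)^(40/40) ≈ 0.5000; Cmin,ss = (1756/111)·f/(1−f) ≈ 15.820 mcg/mL.
Regimen B: f = (1/2)^(133/40) ≈ 0.0998; Cmin,ss = (987/111)·f/(1−f) ≈ 0.986 mcg/mL.
Difference ≈ 15.820 − 0.986 ≈ 14.834 mcg/mL.

14.8 mcg/mL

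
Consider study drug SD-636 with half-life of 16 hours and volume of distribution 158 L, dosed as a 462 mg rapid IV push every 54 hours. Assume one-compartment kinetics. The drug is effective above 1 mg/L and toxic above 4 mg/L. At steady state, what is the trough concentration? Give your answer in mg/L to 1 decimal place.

Over one 54-h interval, 54/16 ≈ 3.375 half-lives elapse, leaving f ≈ 0.0964 of each dose.
Accumulation ratio R = 1/(1 − f) ≈ 1/0.9036 ≈ 1.1067.
Single-dose peak C₀ = D/Vd = 462/158 ≈ 2.924 mg/L.
Cmax,ss = C₀/(1 − f) ≈ 2.924/0.9036 ≈ 3.236 mg/L.
One interval later, Cmin,ss = Cmax,ss·e^(−kτ) ≈ 3.236 × 0.0964 ≈ 0.312 mg/L.
Trough 0.3 mg/L vs MEC 1 mg/L: subtherapeutic.

0.3 mg/L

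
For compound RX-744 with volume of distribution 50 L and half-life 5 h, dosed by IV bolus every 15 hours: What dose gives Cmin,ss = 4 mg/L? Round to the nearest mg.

τ/t½ = 15/5 ≈ 3, so f = (1/2)^(15/5) ≈ 0.125000.
Cmin,ss = (D/Vd)·f/(1−f), so D = Cmin,ss·Vd·(1−f)/f.
D = 4 × 50 × (1−f)/f ≈ 4 × 50 × 7.00000 ≈ 1400.00 mg.

1400 mg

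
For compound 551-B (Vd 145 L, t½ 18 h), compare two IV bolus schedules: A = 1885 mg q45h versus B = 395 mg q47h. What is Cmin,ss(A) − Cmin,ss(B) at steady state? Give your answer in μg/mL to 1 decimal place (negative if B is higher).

Regimen A: f = (1/2)^(45/18) ≈ 0.1768; Cmin,ss = (1885/145)·f/(1−f) ≈ 2.792 μg/mL.
Regimen B: f = (1/2)^(47/18) ≈ 0.1637; Cmin,ss = (395/145)·f/(1−f) ≈ 0.533 μg/mL.
Difference ≈ 2.792 − 0.533 ≈ 2.259 μg/mL.

2.3 μg/mL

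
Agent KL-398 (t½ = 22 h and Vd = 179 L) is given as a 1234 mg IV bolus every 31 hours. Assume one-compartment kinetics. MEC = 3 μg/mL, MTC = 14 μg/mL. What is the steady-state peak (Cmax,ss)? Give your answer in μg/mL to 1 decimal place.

11.1 μg/mL

Over one 31-h interval, 31/22 ≈ 1.4091 half-lives elapse, leaving f ≈ 0.3765 of each dose.
At steady state, accumulation factor R = 1/(1 − e^(−kτ)) ≈ 1.6038.
Each bolus raises the concentration by D/Vd = 1234/179 ≈ 6.894 μg/mL.
Steady-state peak Cmax,ss = C₀·R ≈ 6.894 × 1.6038 ≈ 11.057 μg/mL.
Peak 11.1 μg/mL vs MTC 14 μg/mL: below toxic threshold.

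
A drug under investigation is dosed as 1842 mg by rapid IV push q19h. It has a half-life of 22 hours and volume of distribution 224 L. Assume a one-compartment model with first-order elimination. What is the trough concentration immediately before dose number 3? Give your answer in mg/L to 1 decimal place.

f = (1/2)^(τ/t½) = (1/2)^(19/22) ≈ 0.5496.
C₀ = D/Vd = 1842/224 ≈ 8.223 mg/L.
Before the 3rd dose, 2 doses have been given. Superposition: Cmin = C₀·(f + f²).
≈ 8.223 × (0.5496 + 0.3021) ≈ 8.223 × 0.8517 ≈ 7.004 mg/L.

7.0 mg/L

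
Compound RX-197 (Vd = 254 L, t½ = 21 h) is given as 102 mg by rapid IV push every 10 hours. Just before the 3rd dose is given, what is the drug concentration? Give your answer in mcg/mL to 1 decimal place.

f = (1/2)^(τ/t½) = (1/2)^(10/21) ≈ 0.7189.
C₀ = D/Vd = 102/254 ≈ 0.402 mcg/mL.
Before the 3rd dose, 2 doses have been given. Superposition: Cmin = C₀·(f + f²).
≈ 0.402 × (0.7189 + 0.5168) ≈ 0.402 × 1.2357 ≈ 0.497 mcg/mL.

0.5 mcg/mL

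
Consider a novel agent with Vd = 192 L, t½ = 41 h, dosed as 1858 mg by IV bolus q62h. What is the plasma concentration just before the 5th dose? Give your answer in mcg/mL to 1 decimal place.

5.1 mcg/mL

f = (1/2)^(τ/t½) = (1/2)^(62/41) ≈ 0.3506.
C₀ = D/Vd = 1858/192 ≈ 9.677 mcg/mL.
Before the 5th dose, 4 doses have been given. Superposition: Cmin = C₀·(f + f² + … + f^4).
≈ 9.677 × (0.3506 + 0.1229 + 0.0431 + 0.0151) ≈ 9.677 × 0.5317 ≈ 5.145 mcg/mL.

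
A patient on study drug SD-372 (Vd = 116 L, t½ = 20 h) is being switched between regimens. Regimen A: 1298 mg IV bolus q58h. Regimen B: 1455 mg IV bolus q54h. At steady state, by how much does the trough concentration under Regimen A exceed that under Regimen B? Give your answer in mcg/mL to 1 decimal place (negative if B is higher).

Regimen A: f = (1/2)^(58/20) ≈ 0.1340; Cmin,ss = (1298/116)·f/(1−f) ≈ 1.731 mcg/mL.
Regimen B: f = (1/2)^(54/20) ≈ 0.1539; Cmin,ss = (1455/116)·f/(1−f) ≈ 2.282 mcg/mL.
Difference ≈ 1.731 − 2.282 ≈ -0.551 mcg/mL.

-0.6 mcg/mL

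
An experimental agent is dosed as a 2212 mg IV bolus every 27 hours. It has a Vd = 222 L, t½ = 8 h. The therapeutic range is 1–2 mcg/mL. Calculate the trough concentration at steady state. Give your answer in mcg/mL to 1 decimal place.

1.1 mcg/mL

τ/t½ = 27/8 ≈ 3.375, so fraction remaining f = (1/2)^(27/8) ≈ 0.0964.
Each bolus raises the concentration by D/Vd = 2212/222 ≈ 9.964 mcg/mL.
Steady-state trough Cmin,ss = C₀·f/(1−f) ≈ 9.964 × 0.0964/0.9036 ≈ 1.063 mcg/mL.
Trough 1.1 mcg/mL vs MEC 1 mcg/mL: adequate.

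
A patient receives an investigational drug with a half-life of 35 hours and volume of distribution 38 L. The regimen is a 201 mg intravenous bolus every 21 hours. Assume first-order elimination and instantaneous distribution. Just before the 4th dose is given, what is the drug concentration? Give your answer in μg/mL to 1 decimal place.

f = (1/2)^(τ/t½) = (1/2)^(21/35) ≈ 0.6598.
C₀ = D/Vd = 201/38 ≈ 5.289 μg/mL.
Before the 4th dose, 3 doses have been given. Superposition: Cmin = C₀·(f + f² + … + f^3).
≈ 5.289 × (0.6598 + 0.4353 + 0.2872) ≈ 5.289 × 1.3823 ≈ 7.311 μg/mL.

7.3 μg/mL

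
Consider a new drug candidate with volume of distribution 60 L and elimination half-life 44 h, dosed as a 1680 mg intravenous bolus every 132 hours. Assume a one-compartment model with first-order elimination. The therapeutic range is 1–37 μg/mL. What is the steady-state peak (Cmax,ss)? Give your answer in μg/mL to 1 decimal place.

τ = 132 h = 3 half-lives, so f = (1/2)^3 = 0.125.
At steady state, R = 1/(1 − 0.125) = 8/7.
Single-dose peak C₀ = D/Vd = 1680/60 = 28 μg/mL.
Steady-state peak Cmax,ss = C₀·R = 28 × 8/7 ≈ 32.000 μg/mL.
Peak 32.0 μg/mL vs MTC 37 μg/mL: below toxic threshold.

32.0 μg/mL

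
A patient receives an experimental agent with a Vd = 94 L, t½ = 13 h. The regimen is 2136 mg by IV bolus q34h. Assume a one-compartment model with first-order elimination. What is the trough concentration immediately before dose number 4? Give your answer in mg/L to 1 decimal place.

f = (1/2)^(τ/t½) = (1/2)^(34/13) ≈ 0.1632.
C₀ = D/Vd = 2136/94 ≈ 22.723 mg/L.
Before the 4th dose, 3 doses have been given. Superposition: Cmin = C₀·(f + f² + … + f^3).
≈ 22.723 × (0.1632 + 0.0266 + 0.0043) ≈ 22.723 × 0.1941 ≈ 4.411 mg/L.

4.4 mg/L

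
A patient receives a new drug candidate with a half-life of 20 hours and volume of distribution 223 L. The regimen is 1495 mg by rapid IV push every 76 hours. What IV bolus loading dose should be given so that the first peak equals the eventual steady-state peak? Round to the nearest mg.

f = (1/2)^(76/20) ≈ 0.071794; accumulation ratio R = 1/(1−f) ≈ 1.07735.
Loading dose to hit Cmax,ss on first dose: D_load = D_maint·R ≈ 1495 × 1.07735 ≈ 1610.64 mg.

1611 mg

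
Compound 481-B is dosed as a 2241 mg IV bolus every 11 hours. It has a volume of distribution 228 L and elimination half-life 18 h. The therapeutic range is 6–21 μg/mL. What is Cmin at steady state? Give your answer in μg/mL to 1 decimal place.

18.6 μg/mL

Over one 11-h interval, 11/18 ≈ 0.61111 half-lives elapse, leaving f ≈ 0.6547 of each dose.
Accumulation ratio R = 1/(1 − f) ≈ 1/0.3453 ≈ 2.8960.
Single-dose peak C₀ = D/Vd = 2241/228 ≈ 9.829 μg/mL.
Cmax,ss = C₀/(1 − f) ≈ 9.829/0.3453 ≈ 28.465 μg/mL.
Steady-state trough Cmin,ss = Cmax,ss·f ≈ 28.465 × 0.6547 ≈ 18.636 μg/mL.
Trough 18.6 μg/mL vs MEC 6 μg/mL: adequate.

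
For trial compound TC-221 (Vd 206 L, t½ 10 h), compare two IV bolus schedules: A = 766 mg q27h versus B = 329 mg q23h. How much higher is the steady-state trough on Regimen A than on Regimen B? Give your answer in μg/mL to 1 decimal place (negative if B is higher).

Regimen A: f = (1/2)^(27/10) ≈ 0.1539; Cmin,ss = (766/206)·f/(1−f) ≈ 0.676 μg/mL.
Regimen B: f = (1/2)^(23/10) ≈ 0.2031; Cmin,ss = (329/206)·f/(1−f) ≈ 0.407 μg/mL.
Difference ≈ 0.676 − 0.407 ≈ 0.269 μg/mL.

0.3 μg/mL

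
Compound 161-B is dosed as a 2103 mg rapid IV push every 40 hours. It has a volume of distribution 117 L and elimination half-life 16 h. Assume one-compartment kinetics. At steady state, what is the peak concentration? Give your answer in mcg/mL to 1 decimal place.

21.8 mcg/mL

k = ln2/t½ = ln2/16 ≈ 0.043322 h⁻¹; fraction remaining f = e^(−kτ) = e^(−0.043322×40) ≈ 0.1768.
At steady state, accumulation factor R = 1/(1 − e^(−kτ)) ≈ 1.2148.
Single-dose peak C₀ = D/Vd = 2103/117 ≈ 17.974 mcg/mL.
Cmax,ss = C₀/(1 − f) ≈ 17.974/0.8232 ≈ 21.834 mcg/mL.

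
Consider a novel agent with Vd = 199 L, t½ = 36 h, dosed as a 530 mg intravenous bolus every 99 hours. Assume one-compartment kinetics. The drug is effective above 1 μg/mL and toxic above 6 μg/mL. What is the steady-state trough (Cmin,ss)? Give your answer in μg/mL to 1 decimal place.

0.5 μg/mL

Over one 99-h interval, 99/36 ≈ 2.75 half-lives elapse, leaving f ≈ 0.1487 of each dose.
Single-dose peak C₀ = D/Vd = 530/199 ≈ 2.663 μg/mL.
Steady-state trough Cmin,ss = C₀·f/(1−f) ≈ 2.663 × 0.1487/0.8513 ≈ 0.465 μg/mL.
Trough 0.5 μg/mL vs MEC 1 μg/mL: subtherapeutic.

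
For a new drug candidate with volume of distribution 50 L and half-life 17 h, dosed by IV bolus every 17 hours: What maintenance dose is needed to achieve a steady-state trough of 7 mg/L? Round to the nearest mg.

τ/t½ = 17/17 ≈ 1, so f = (1/2)^(17/17) ≈ 0.500000.
Cmin,ss = (D/Vd)·f/(1−f), so D = Cmin,ss·Vd·(1−f)/f.
D = 7 × 50 × (1−f)/f ≈ 7 × 50 × 1.00000 ≈ 350.00 mg.

350 mg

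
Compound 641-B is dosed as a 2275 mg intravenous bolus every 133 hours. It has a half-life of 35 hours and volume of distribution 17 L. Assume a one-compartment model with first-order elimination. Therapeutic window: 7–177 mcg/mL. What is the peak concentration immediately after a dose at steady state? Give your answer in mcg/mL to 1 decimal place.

144.2 mcg/mL

k = ln2/t½ = ln2/35 ≈ 0.019804 h⁻¹; fraction remaining f = e^(−kτ) = e^(−0.019804×133) ≈ 0.0718.
Accumulation ratio R = 1/(1 − f) ≈ 1/0.9282 ≈ 1.0774.
Each bolus raises the concentration by D/Vd = 2275/17 ≈ 133.824 mcg/mL.
Steady-state peak Cmax,ss = C₀·R ≈ 133.824 × 1.0774 ≈ 144.182 mcg/mL.
Peak 144.2 mcg/mL vs MTC 177 mcg/mL: below toxic threshold.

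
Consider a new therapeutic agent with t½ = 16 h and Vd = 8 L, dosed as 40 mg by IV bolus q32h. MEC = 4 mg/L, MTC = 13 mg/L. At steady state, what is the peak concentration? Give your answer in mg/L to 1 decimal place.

6.7 mg/L

The dosing interval is 2 half-lives, so f = 2^(−2) = 0.25.
Accumulation ratio R = 1/(1 − f) = 1/0.75 = 4/3.
Single-dose peak C₀ = D/Vd = 40/8 = 5 mg/L.
Steady-state peak Cmax,ss = C₀·R = 5 × 4/3 ≈ 6.667 mg/L.
Peak 6.7 mg/L vs MTC 13 mg/L: below toxic threshold.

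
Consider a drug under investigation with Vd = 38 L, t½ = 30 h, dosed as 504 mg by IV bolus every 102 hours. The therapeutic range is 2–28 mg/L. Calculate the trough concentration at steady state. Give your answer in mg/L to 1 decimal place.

τ/t½ = 102/30 ≈ 3.4, so fraction remaining f = (1/2)^(102/30) ≈ 0.0947.
At steady state, accumulation factor R = 1/(1 − e^(−kτ)) ≈ 1.1046.
Single-dose peak C₀ = D/Vd = 504/38 ≈ 13.263 mg/L.
Steady-state peak Cmax,ss = C₀·R ≈ 13.263 × 1.1046 ≈ 14.650 mg/L.
Steady-state trough Cmin,ss = Cmax,ss·f ≈ 14.650 × 0.0947 ≈ 1.387 mg/L.
Trough 1.4 mg/L vs MEC 2 mg/L: subtherapeutic.

1.4 mg/L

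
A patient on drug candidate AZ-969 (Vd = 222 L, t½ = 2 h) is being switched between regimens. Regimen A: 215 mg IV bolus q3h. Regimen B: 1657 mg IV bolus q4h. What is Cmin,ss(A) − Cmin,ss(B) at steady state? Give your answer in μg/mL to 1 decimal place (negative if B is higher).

Regimen A: f = (1/2)^(3/2) ≈ 0.3536; Cmin,ss = (215/222)·f/(1−f) ≈ 0.530 μg/mL.
Regimen B: f = (1/2)^(4/2) ≈ 0.2500; Cmin,ss = (1657/222)·f/(1−f) ≈ 2.488 μg/mL.
Difference ≈ 0.530 − 2.488 ≈ -1.958 μg/mL.

-2.0 μg/mL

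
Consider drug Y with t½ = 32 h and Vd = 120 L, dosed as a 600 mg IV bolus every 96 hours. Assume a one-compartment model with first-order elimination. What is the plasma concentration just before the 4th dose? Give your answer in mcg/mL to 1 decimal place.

0.7 mcg/mL

f = (1/2)^(τ/t½) = (1/2)^(96/32) ≈ 0.1250.
C₀ = D/Vd = 600/120 ≈ 5.000 mcg/mL.
Before the 4th dose, 3 doses have been given. Superposition: Cmin = C₀·(f + f² + … + f^3).
≈ 5.000 × (0.1250 + 0.0156 + 0.0020) ≈ 5.000 × 0.1426 ≈ 0.713 mcg/mL.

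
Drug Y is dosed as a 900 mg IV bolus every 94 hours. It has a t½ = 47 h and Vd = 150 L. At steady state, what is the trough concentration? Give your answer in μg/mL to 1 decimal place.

τ = 94 h = 2 half-lives, so f = (1/2)^2 = 0.25.
Accumulation ratio R = 1/(1 − f) = 1/0.75 = 4/3.
Single-dose peak C₀ = D/Vd = 900/150 = 6 μg/mL.
Steady-state peak Cmax,ss = C₀·R = 6 × 4/3 ≈ 8.000 μg/mL.
Steady-state trough Cmin,ss = Cmax,ss·f ≈ 8.000 × 0.25 ≈ 2.000 μg/mL.

2.0 μg/mL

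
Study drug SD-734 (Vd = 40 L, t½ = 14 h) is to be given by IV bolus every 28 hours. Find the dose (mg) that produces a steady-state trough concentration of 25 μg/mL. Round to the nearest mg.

τ/t½ = 28/14 ≈ 2, so f = (1/2)^(28/14) ≈ 0.250000.
Cmin,ss = (D/Vd)·f/(1−f), so D = Cmin,ss·Vd·(1−f)/f.
D = 25 × 40 × (1−f)/f ≈ 25 × 40 × 3.00000 ≈ 3000.00 mg.

3000 mg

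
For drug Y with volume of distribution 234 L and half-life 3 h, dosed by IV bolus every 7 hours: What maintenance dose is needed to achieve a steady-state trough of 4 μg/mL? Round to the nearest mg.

τ/t½ = 7/3 ≈ 2.3333, so f = (1/2)^(7/3) ≈ 0.198425.
Cmin,ss = (D/Vd)·f/(1−f), so D = Cmin,ss·Vd·(1−f)/f.
D = 4 × 234 × (1−f)/f ≈ 4 × 234 × 4.03969 ≈ 3781.15 mg.

3781 mg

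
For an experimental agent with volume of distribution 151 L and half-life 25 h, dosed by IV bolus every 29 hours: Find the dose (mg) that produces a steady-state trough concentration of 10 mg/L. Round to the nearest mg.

τ/t½ = 29/25 ≈ 1.16, so f = (1/2)^(29/25) ≈ 0.447513.
Cmin,ss = (D/Vd)·f/(1−f), so D = Cmin,ss·Vd·(1−f)/f.
D = 10 × 151 × (1−f)/f ≈ 10 × 151 × 1.23457 ≈ 1864.20 mg.

1864 mg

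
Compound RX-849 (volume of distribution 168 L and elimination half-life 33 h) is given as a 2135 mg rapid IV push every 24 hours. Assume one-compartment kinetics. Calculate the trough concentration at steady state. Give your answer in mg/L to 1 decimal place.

19.4 mg/L

Over one 24-h interval, 24/33 ≈ 0.72727 half-lives elapse, leaving f ≈ 0.6040 of each dose.
At steady state, accumulation factor R = 1/(1 − e^(−kτ)) ≈ 2.5253.
Each bolus raises the concentration by D/Vd = 2135/168 ≈ 12.708 mg/L.
Steady-state peak Cmax,ss = C₀·R ≈ 12.708 × 2.5253 ≈ 32.092 mg/L.
One interval later, Cmin,ss = Cmax,ss·e^(−kτ) ≈ 32.092 × 0.6040 ≈ 19.384 mg/L.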